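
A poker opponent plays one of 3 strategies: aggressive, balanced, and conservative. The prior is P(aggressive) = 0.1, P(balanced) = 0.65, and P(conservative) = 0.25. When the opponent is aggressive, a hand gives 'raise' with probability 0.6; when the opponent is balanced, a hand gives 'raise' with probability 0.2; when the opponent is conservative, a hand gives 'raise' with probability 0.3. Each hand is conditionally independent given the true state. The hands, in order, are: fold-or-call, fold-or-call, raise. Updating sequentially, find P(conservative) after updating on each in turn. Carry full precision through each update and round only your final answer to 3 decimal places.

0.284

Each posterior becomes the prior for the next update.
After 'fold-or-call': normaliser = 0.4·0.1000 + 0.8·0.6500 + 0.7·0.2500; P(aggressive) ≈ 0.0544, P(balanced) ≈ 0.7075, P(conservative) ≈ 0.2381
After 'fold-or-call': normaliser = 0.4·0.0544 + 0.8·0.7075 + 0.7·0.2381; P(aggressive) ≈ 0.0289, P(balanced) ≈ 0.7502, P(conservative) ≈ 0.2209
After 'raise': normaliser = 0.6·0.0289 + 0.2·0.7502 + 0.3·0.2209; P(aggressive) ≈ 0.0741, P(balanced) ≈ 0.6422, P(conservative) ≈ 0.2837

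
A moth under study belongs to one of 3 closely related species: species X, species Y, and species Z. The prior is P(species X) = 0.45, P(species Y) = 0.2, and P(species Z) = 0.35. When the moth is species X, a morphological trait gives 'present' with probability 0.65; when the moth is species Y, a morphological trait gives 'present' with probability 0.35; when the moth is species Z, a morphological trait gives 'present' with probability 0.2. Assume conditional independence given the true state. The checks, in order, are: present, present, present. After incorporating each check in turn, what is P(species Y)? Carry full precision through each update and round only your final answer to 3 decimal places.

After 'present': normaliser = 0.65·0.4500 + 0.35·0.2000 + 0.2·0.3500; P(species X) ≈ 0.6763, P(species Y) ≈ 0.1618, P(species Z) ≈ 0.1618
After 'present': normaliser = 0.65·0.6763 + 0.35·0.1618 + 0.2·0.1618; P(species X) ≈ 0.8316, P(species Y) ≈ 0.1072, P(species Z) ≈ 0.0612
After 'present': normaliser = 0.65·0.8316 + 0.35·0.1072 + 0.2·0.0612; P(species X) ≈ 0.9157, P(species Y) ≈ 0.0635, P(species Z) ≈ 0.0207

0.064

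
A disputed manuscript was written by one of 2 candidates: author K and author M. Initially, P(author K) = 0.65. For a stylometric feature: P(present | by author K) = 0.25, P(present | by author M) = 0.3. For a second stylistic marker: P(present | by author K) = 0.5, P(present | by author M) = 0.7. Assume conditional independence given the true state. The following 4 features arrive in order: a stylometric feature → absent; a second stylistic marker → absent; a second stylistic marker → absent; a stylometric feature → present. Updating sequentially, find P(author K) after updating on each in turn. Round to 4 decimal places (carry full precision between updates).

0.8216

After a stylometric feature='absent': P(author K) = 0.75·0.6500 / (0.75·0.6500 + 0.7·0.3500) ≈ 0.6655
After a second stylistic marker='absent': P(author K) = 0.5·0.6655 / (0.5·0.6655 + 0.3·0.3345) ≈ 0.7683
After a second stylistic marker='absent': P(author K) = 0.5·0.7683 / (0.5·0.7683 + 0.3·0.2317) ≈ 0.8468
After a stylometric feature='present': P(author K) = 0.25·0.8468 / (0.25·0.8468 + 0.3·0.1532) ≈ 0.8216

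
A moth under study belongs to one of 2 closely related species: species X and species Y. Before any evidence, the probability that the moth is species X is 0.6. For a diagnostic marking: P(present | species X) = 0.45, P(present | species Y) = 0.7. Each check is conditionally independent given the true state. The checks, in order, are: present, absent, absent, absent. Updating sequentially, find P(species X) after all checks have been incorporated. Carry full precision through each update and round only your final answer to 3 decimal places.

After 'present': P(species X) = 0.45·0.6000 / (0.45·0.6000 + 0.7·0.4000) ≈ 0.4909
After 'absent': P(species X) = 0.55·0.4909 / (0.55·0.4909 + 0.3·0.5091) ≈ 0.6387
After 'absent': P(species X) = 0.55·0.6387 / (0.55·0.6387 + 0.3·0.3613) ≈ 0.7642
After 'absent': P(species X) = 0.55·0.7642 / (0.55·0.7642 + 0.3·0.2358) ≈ 0.8559

0.856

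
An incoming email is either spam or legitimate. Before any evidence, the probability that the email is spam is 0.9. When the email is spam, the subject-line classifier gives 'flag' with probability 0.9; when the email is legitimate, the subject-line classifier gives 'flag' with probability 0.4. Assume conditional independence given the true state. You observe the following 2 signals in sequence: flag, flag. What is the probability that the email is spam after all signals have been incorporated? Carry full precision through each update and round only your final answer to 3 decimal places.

After 'flag': P(spam) = 0.9·0.9000 / (0.9·0.9000 + 0.4·0.1000) ≈ 0.9529
After 'flag': P(spam) = 0.9·0.9529 / (0.9·0.9529 + 0.4·0.0471) ≈ 0.9785

0.979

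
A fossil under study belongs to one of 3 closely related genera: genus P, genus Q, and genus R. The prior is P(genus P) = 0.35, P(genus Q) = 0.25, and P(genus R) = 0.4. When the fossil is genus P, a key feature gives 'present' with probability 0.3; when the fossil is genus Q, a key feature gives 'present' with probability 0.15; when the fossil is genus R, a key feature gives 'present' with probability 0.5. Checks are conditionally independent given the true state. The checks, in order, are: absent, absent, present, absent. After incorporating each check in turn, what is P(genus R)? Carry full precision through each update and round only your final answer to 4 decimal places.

After 'absent': normaliser = 0.7·0.3500 + 0.85·0.2500 + 0.5·0.4000; P(genus P) ≈ 0.3726, P(genus Q) ≈ 0.3232, P(genus R) ≈ 0.3042
After 'absent': normaliser = 0.7·0.3726 + 0.85·0.3232 + 0.5·0.3042; P(genus P) ≈ 0.3793, P(genus Q) ≈ 0.3995, P(genus R) ≈ 0.2212
After 'present': normaliser = 0.3·0.3793 + 0.15·0.3995 + 0.5·0.2212; P(genus P) ≈ 0.4003, P(genus Q) ≈ 0.2108, P(genus R) ≈ 0.3890
After 'absent': normaliser = 0.7·0.4003 + 0.85·0.2108 + 0.5·0.3890; P(genus P) ≈ 0.4285, P(genus Q) ≈ 0.2740, P(genus R) ≈ 0.2975

0.2975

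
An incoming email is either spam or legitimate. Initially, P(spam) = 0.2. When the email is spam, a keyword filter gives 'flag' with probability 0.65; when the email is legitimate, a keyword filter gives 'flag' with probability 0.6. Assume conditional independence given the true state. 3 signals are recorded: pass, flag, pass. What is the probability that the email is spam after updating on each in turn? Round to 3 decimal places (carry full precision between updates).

After 'pass': P(spam) = 0.35·0.2000 / (0.35·0.2000 + 0.4·0.8000) ≈ 0.1795
After 'flag': P(spam) = 0.65·0.1795 / (0.65·0.1795 + 0.6·0.8205) ≈ 0.1916
After 'pass': P(spam) = 0.35·0.1916 / (0.35·0.1916 + 0.4·0.8084) ≈ 0.1717

0.172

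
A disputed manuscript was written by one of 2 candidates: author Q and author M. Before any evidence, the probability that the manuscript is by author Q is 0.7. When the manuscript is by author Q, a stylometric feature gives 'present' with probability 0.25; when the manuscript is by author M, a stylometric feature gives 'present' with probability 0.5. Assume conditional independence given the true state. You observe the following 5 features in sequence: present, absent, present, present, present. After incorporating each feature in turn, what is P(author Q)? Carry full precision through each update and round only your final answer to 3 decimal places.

After 'present': P(author Q) = 0.25·0.7000 / (0.25·0.7000 + 0.5·0.3000) ≈ 0.5385
After 'absent': P(author Q) = 0.75·0.5385 / (0.75·0.5385 + 0.5·0.4615) ≈ 0.6364
After 'present': P(author Q) = 0.25·0.6364 / (0.25·0.6364 + 0.5·0.3636) ≈ 0.4667
After 'present': P(author Q) = 0.25·0.4667 / (0.25·0.4667 + 0.5·0.5333) ≈ 0.3043
After 'present': P(author Q) = 0.25·0.3043 / (0.25·0.3043 + 0.5·0.6957) ≈ 0.1795

0.179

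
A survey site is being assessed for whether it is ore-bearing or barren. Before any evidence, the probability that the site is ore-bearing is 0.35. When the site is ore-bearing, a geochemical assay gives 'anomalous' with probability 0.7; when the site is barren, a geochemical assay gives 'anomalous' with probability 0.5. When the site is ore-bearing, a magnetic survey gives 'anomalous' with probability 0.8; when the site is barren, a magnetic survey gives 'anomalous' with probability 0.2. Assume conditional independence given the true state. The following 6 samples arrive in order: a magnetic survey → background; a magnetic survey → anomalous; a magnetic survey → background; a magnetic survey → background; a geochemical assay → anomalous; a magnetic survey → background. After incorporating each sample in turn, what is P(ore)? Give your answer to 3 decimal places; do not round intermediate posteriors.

After a magnetic survey='background': P(ore) = 0.2·0.3500 / (0.2·0.3500 + 0.8·0.6500) ≈ 0.1186
After a magnetic survey='anomalous': P(ore) = 0.8·0.1186 / (0.8·0.1186 + 0.2·0.8814) ≈ 0.3500
After a magnetic survey='background': P(ore) = 0.2·0.3500 / (0.2·0.3500 + 0.8·0.6500) ≈ 0.1186
After a magnetic survey='background': P(ore) = 0.2·0.1186 / (0.2·0.1186 + 0.8·0.8814) ≈ 0.0326
After a geochemical assay='anomalous': P(ore) = 0.7·0.0326 / (0.7·0.0326 + 0.5·0.9674) ≈ 0.0450
After a magnetic survey='background': P(ore) = 0.2·0.0450 / (0.2·0.0450 + 0.8·0.9550) ≈ 0.0116

0.012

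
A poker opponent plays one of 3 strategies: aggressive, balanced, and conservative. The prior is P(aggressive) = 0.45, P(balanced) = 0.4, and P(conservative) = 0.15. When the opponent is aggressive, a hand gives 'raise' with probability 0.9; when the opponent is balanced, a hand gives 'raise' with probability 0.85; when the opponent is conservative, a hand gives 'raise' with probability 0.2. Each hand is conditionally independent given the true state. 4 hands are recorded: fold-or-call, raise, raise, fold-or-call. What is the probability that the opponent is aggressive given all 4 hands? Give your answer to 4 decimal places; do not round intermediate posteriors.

0.2606

Apply Bayes' rule sequentially, carrying P(aggressive) forward.
After 'fold-or-call': normaliser = 0.1·0.4500 + 0.15·0.4000 + 0.8·0.1500; P(aggressive) ≈ 0.2000, P(balanced) ≈ 0.2667, P(conservative) ≈ 0.5333
After 'raise': normaliser = 0.9·0.2000 + 0.85·0.2667 + 0.2·0.5333; P(aggressive) ≈ 0.3506, P(balanced) ≈ 0.4416, P(conservative) ≈ 0.2078
After 'raise': normaliser = 0.9·0.3506 + 0.85·0.4416 + 0.2·0.2078; P(aggressive) ≈ 0.4309, P(balanced) ≈ 0.5124, P(conservative) ≈ 0.0567
After 'fold-or-call': normaliser = 0.1·0.4309 + 0.15·0.5124 + 0.8·0.0567; P(aggressive) ≈ 0.2606, P(balanced) ≈ 0.4649, P(conservative) ≈ 0.2745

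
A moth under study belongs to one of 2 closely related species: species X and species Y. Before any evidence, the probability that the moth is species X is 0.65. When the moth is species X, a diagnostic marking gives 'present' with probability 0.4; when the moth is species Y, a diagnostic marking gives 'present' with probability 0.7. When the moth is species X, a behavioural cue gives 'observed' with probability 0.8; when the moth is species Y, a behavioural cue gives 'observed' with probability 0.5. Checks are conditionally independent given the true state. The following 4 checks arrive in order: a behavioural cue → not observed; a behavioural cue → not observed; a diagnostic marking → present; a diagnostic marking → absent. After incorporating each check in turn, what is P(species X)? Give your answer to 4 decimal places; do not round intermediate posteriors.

0.2535

After a behavioural cue='not observed': P(species X) = 0.2·0.6500 / (0.2·0.6500 + 0.5·0.3500) ≈ 0.4262
After a behavioural cue='not observed': P(species X) = 0.2·0.4262 / (0.2·0.4262 + 0.5·0.5738) ≈ 0.2291
After a diagnostic marking='present': P(species X) = 0.4·0.2291 / (0.4·0.2291 + 0.7·0.7709) ≈ 0.1452
After a diagnostic marking='absent': P(species X) = 0.6·0.1452 / (0.6·0.1452 + 0.3·0.8548) ≈ 0.2535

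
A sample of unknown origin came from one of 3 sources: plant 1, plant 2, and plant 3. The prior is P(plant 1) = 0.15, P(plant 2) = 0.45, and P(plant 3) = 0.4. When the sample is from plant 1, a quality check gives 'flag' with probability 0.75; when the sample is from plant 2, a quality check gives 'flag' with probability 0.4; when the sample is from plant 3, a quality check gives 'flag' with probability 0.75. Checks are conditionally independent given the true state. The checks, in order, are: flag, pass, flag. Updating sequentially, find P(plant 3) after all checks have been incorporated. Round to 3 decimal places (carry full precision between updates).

0.467

Apply Bayes' rule sequentially, carrying P(plant 3) forward.
After 'flag': normaliser = 0.75·0.1500 + 0.4·0.4500 + 0.75·0.4000; P(plant 1) ≈ 0.1899, P(plant 2) ≈ 0.3038, P(plant 3) ≈ 0.5063
After 'pass': normaliser = 0.25·0.1899 + 0.6·0.3038 + 0.25·0.5063; P(plant 1) ≈ 0.1332, P(plant 2) ≈ 0.5115, P(plant 3) ≈ 0.3552
After 'flag': normaliser = 0.75·0.1332 + 0.4·0.5115 + 0.75·0.3552; P(plant 1) ≈ 0.1750, P(plant 2) ≈ 0.3584, P(plant 3) ≈ 0.4666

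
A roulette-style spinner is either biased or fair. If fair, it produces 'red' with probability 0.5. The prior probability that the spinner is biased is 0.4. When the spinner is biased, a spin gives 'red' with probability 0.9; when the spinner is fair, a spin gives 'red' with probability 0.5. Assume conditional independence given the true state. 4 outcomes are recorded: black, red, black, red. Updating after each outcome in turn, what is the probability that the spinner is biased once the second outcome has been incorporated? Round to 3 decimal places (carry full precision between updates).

0.194

After 'black': P(biased) = 0.1·0.4000 / (0.1·0.4000 + 0.5·0.6000) ≈ 0.1176
After 'red': P(biased) = 0.9·0.1176 / (0.9·0.1176 + 0.5·0.8824) ≈ 0.1935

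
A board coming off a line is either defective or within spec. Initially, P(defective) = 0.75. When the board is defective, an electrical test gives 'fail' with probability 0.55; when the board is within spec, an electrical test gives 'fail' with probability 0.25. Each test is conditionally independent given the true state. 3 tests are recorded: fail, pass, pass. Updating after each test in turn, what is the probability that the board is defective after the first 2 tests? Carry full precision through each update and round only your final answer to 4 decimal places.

Apply Bayes' rule sequentially, carrying P(defective) forward.
After 'fail': P(defective) = 0.55·0.7500 / (0.55·0.7500 + 0.25·0.2500) ≈ 0.8684
After 'pass': P(defective) = 0.45·0.8684 / (0.45·0.8684 + 0.75·0.1316) ≈ 0.7984

0.7984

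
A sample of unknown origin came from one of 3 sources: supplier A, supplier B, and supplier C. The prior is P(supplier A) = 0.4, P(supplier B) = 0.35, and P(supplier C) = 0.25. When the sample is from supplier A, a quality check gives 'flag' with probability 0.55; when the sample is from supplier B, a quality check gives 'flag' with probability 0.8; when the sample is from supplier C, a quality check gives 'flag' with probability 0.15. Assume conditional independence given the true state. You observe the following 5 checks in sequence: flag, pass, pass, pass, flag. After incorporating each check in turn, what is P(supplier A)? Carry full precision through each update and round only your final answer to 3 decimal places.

Apply Bayes' rule sequentially, carrying P(supplier A) forward.
After 'flag': normaliser = 0.55·0.4000 + 0.8·0.3500 + 0.15·0.2500; P(supplier A) ≈ 0.4093, P(supplier B) ≈ 0.5209, P(supplier C) ≈ 0.0698
After 'pass': normaliser = 0.45·0.4093 + 0.2·0.5209 + 0.85·0.0698; P(supplier A) ≈ 0.5298, P(supplier B) ≈ 0.2997, P(supplier C) ≈ 0.1706
After 'pass': normaliser = 0.45·0.5298 + 0.2·0.2997 + 0.85·0.1706; P(supplier A) ≈ 0.5378, P(supplier B) ≈ 0.1352, P(supplier C) ≈ 0.3270
After 'pass': normaliser = 0.45·0.5378 + 0.2·0.1352 + 0.85·0.3270; P(supplier A) ≈ 0.4424, P(supplier B) ≈ 0.0494, P(supplier C) ≈ 0.5082
After 'flag': normaliser = 0.55·0.4424 + 0.8·0.0494 + 0.15·0.5082; P(supplier A) ≈ 0.6776, P(supplier B) ≈ 0.1101, P(supplier C) ≈ 0.2123

0.678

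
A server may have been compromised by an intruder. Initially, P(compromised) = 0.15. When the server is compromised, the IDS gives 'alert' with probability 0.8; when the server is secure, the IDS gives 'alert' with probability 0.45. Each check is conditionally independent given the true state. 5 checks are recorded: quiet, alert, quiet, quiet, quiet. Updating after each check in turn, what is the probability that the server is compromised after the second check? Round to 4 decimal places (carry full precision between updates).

Apply Bayes' rule sequentially, carrying P(compromised) forward.
After 'quiet': P(compromised) = 0.2·0.1500 / (0.2·0.1500 + 0.55·0.8500) ≈ 0.0603
After 'alert': P(compromised) = 0.8·0.0603 / (0.8·0.0603 + 0.45·0.9397) ≈ 0.1024

0.1024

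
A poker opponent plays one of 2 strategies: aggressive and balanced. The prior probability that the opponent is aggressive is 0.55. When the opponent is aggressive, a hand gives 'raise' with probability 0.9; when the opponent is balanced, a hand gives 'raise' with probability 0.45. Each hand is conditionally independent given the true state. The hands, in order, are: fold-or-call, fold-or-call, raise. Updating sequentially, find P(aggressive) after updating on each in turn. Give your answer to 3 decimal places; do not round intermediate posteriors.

After 'fold-or-call': P(aggressive) = 0.1·0.5500 / (0.1·0.5500 + 0.55·0.4500) ≈ 0.1818
After 'fold-or-call': P(aggressive) = 0.1·0.1818 / (0.1·0.1818 + 0.55·0.8182) ≈ 0.0388
After 'raise': P(aggressive) = 0.9·0.0388 / (0.9·0.0388 + 0.45·0.9612) ≈ 0.0748

0.075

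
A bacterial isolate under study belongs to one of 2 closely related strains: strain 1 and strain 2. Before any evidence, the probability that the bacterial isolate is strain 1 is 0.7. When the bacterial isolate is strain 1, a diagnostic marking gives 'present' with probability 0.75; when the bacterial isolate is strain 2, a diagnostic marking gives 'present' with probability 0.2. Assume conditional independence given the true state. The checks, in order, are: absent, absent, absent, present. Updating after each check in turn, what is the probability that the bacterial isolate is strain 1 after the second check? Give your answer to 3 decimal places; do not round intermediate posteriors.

Each posterior becomes the prior for the next update.
After 'absent': P(strain 1) = 0.25·0.7000 / (0.25·0.7000 + 0.8·0.3000) ≈ 0.4217
After 'absent': P(strain 1) = 0.25·0.4217 / (0.25·0.4217 + 0.8·0.5783) ≈ 0.1856

0.186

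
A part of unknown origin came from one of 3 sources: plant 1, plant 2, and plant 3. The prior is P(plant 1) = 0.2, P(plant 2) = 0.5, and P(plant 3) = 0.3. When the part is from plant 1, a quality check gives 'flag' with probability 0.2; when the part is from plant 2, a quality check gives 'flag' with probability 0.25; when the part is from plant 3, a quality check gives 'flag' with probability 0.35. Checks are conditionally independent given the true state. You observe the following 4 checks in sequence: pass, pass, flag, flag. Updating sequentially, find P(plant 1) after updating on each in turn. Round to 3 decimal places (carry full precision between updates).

0.134

After 'pass': normaliser = 0.8·0.2000 + 0.75·0.5000 + 0.65·0.3000; P(plant 1) ≈ 0.2192, P(plant 2) ≈ 0.5137, P(plant 3) ≈ 0.2671
After 'pass': normaliser = 0.8·0.2192 + 0.75·0.5137 + 0.65·0.2671; P(plant 1) ≈ 0.2388, P(plant 2) ≈ 0.5247, P(plant 3) ≈ 0.2365
After 'flag': normaliser = 0.2·0.2388 + 0.25·0.5247 + 0.35·0.2365; P(plant 1) ≈ 0.1825, P(plant 2) ≈ 0.5012, P(plant 3) ≈ 0.3163
After 'flag': normaliser = 0.2·0.1825 + 0.25·0.5012 + 0.35·0.3163; P(plant 1) ≈ 0.1339, P(plant 2) ≈ 0.4599, P(plant 3) ≈ 0.4062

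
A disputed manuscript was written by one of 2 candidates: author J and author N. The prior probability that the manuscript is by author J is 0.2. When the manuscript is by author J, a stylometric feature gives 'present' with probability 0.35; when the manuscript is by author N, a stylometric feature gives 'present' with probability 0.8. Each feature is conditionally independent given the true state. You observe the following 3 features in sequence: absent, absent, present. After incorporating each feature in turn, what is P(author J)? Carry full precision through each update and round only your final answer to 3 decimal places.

After 'absent': P(author J) = 0.65·0.2000 / (0.65·0.2000 + 0.2·0.8000) ≈ 0.4483
After 'absent': P(author J) = 0.65·0.4483 / (0.65·0.4483 + 0.2·0.5517) ≈ 0.7253
After 'present': P(author J) = 0.35·0.7253 / (0.35·0.7253 + 0.8·0.2747) ≈ 0.5360

0.536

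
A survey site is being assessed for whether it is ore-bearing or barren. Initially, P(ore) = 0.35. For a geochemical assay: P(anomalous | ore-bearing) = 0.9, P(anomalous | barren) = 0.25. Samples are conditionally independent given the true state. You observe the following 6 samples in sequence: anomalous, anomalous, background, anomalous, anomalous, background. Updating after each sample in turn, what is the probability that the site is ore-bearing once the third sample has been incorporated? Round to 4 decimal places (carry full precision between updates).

After 'anomalous': P(ore) = 0.9·0.3500 / (0.9·0.3500 + 0.25·0.6500) ≈ 0.6597
After 'anomalous': P(ore) = 0.9·0.6597 / (0.9·0.6597 + 0.25·0.3403) ≈ 0.8747
After 'background': P(ore) = 0.1·0.8747 / (0.1·0.8747 + 0.75·0.1253) ≈ 0.4820

0.4820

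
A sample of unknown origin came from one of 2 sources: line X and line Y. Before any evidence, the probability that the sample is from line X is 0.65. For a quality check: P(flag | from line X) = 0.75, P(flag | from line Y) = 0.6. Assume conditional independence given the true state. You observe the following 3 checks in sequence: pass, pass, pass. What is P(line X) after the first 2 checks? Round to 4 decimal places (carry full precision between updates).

After 'pass': P(line X) = 0.25·0.6500 / (0.25·0.6500 + 0.4·0.3500) ≈ 0.5372
After 'pass': P(line X) = 0.25·0.5372 / (0.25·0.5372 + 0.4·0.4628) ≈ 0.4204

0.4204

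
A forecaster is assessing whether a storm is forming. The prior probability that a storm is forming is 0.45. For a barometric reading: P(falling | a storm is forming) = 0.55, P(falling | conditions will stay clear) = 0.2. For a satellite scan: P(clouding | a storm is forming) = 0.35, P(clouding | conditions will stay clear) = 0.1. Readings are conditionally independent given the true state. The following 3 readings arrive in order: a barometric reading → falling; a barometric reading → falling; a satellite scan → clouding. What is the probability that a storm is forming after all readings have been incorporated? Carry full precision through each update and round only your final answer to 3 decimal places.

0.956

After a barometric reading='falling': P(storm) = 0.55·0.4500 / (0.55·0.4500 + 0.2·0.5500) ≈ 0.6923
After a barometric reading='falling': P(storm) = 0.55·0.6923 / (0.55·0.6923 + 0.2·0.3077) ≈ 0.8609
After a satellite scan='clouding': P(storm) = 0.35·0.8609 / (0.35·0.8609 + 0.1·0.1391) ≈ 0.9559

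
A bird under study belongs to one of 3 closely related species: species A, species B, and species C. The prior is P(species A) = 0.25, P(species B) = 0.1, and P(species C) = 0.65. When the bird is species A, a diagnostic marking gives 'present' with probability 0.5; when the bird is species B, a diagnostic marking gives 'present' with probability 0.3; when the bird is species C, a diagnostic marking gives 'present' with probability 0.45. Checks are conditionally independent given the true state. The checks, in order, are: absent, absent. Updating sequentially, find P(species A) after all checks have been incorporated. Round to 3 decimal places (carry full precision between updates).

0.203

After 'absent': normaliser = 0.5·0.2500 + 0.7·0.1000 + 0.55·0.6500; P(species A) ≈ 0.2262, P(species B) ≈ 0.1267, P(species C) ≈ 0.6471
After 'absent': normaliser = 0.5·0.2262 + 0.7·0.1267 + 0.55·0.6471; P(species A) ≈ 0.2028, P(species B) ≈ 0.1590, P(species C) ≈ 0.6381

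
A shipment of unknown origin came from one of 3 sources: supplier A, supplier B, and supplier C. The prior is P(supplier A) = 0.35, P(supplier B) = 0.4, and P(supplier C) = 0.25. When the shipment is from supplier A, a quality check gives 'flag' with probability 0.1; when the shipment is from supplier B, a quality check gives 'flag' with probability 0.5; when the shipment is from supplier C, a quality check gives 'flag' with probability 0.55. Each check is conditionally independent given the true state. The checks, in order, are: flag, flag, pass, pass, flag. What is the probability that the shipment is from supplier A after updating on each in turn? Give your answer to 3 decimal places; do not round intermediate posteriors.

Apply Bayes' rule sequentially, carrying P(supplier A) forward.
After 'flag': normaliser = 0.1·0.3500 + 0.5·0.4000 + 0.55·0.2500; P(supplier A) ≈ 0.0940, P(supplier B) ≈ 0.5369, P(supplier C) ≈ 0.3691
After 'flag': normaliser = 0.1·0.0940 + 0.5·0.5369 + 0.55·0.3691; P(supplier A) ≈ 0.0195, P(supplier B) ≈ 0.5583, P(supplier C) ≈ 0.4222
After 'pass': normaliser = 0.9·0.0195 + 0.5·0.5583 + 0.45·0.4222; P(supplier A) ≈ 0.0361, P(supplier B) ≈ 0.5735, P(supplier C) ≈ 0.3904
After 'pass': normaliser = 0.9·0.0361 + 0.5·0.5735 + 0.45·0.3904; P(supplier A) ≈ 0.0657, P(supplier B) ≈ 0.5794, P(supplier C) ≈ 0.3549
After 'flag': normaliser = 0.1·0.0657 + 0.5·0.5794 + 0.55·0.3549; P(supplier A) ≈ 0.0134, P(supplier B) ≈ 0.5894, P(supplier C) ≈ 0.3972

0.013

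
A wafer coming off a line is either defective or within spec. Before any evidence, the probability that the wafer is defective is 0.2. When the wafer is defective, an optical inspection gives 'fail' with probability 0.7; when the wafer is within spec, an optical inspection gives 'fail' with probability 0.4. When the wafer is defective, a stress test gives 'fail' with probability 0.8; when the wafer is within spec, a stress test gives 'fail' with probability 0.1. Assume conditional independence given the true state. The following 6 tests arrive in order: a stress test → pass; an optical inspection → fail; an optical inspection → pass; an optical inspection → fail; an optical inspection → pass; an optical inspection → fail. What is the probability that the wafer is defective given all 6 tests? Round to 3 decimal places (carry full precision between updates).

0.069

After a stress test='pass': P(defective) = 0.2·0.2000 / (0.2·0.2000 + 0.9·0.8000) ≈ 0.0526
After an optical inspection='fail': P(defective) = 0.7·0.0526 / (0.7·0.0526 + 0.4·0.9474) ≈ 0.0886
After an optical inspection='pass': P(defective) = 0.3·0.0886 / (0.3·0.0886 + 0.6·0.9114) ≈ 0.0464
After an optical inspection='fail': P(defective) = 0.7·0.0464 / (0.7·0.0464 + 0.4·0.9536) ≈ 0.0784
After an optical inspection='pass': P(defective) = 0.3·0.0784 / (0.3·0.0784 + 0.6·0.9216) ≈ 0.0408
After an optical inspection='fail': P(defective) = 0.7·0.0408 / (0.7·0.0408 + 0.4·0.9592) ≈ 0.0693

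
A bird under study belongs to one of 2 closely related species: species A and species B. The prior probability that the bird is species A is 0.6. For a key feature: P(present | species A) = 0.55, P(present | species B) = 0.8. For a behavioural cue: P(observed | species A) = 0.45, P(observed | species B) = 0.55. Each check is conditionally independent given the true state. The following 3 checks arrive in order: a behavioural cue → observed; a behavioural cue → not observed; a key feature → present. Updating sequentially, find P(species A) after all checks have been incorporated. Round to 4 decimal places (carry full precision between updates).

0.5077

After a behavioural cue='observed': P(species A) = 0.45·0.6000 / (0.45·0.6000 + 0.55·0.4000) ≈ 0.5510
After a behavioural cue='not observed': P(species A) = 0.55·0.5510 / (0.55·0.5510 + 0.45·0.4490) ≈ 0.6000
After a key feature='present': P(species A) = 0.55·0.6000 / (0.55·0.6000 + 0.8·0.4000) ≈ 0.5077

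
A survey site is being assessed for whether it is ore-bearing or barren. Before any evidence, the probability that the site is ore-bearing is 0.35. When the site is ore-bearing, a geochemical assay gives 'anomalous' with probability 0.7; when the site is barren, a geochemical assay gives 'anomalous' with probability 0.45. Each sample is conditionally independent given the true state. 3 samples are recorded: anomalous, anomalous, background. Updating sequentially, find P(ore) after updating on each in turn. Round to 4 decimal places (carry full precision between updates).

After 'anomalous': P(ore) = 0.7·0.3500 / (0.7·0.3500 + 0.45·0.6500) ≈ 0.4558
After 'anomalous': P(ore) = 0.7·0.4558 / (0.7·0.4558 + 0.45·0.5442) ≈ 0.5658
After 'background': P(ore) = 0.3·0.5658 / (0.3·0.5658 + 0.55·0.4342) ≈ 0.4154

0.4154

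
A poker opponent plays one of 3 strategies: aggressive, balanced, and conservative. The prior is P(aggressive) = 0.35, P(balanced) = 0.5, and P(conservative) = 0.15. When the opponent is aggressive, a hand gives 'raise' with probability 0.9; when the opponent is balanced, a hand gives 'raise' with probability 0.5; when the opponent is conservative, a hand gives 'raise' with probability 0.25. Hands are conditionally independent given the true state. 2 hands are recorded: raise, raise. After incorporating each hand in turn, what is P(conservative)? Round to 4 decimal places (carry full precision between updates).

0.0224

Each posterior becomes the prior for the next update.
After 'raise': normaliser = 0.9·0.3500 + 0.5·0.5000 + 0.25·0.1500; P(aggressive) ≈ 0.5228, P(balanced) ≈ 0.4149, P(conservative) ≈ 0.0622
After 'raise': normaliser = 0.9·0.5228 + 0.5·0.4149 + 0.25·0.0622; P(aggressive) ≈ 0.6784, P(balanced) ≈ 0.2991, P(conservative) ≈ 0.0224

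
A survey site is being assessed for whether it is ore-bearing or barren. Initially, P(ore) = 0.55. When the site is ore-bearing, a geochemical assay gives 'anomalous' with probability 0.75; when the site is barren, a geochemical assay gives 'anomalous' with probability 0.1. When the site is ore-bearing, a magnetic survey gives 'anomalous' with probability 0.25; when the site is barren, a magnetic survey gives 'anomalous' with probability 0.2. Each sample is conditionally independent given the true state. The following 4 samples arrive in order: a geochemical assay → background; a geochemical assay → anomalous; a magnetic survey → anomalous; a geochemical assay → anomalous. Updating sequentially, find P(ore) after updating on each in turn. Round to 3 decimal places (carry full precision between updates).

After a geochemical assay='background': P(ore) = 0.25·0.5500 / (0.25·0.5500 + 0.9·0.4500) ≈ 0.2535
After a geochemical assay='anomalous': P(ore) = 0.75·0.2535 / (0.75·0.2535 + 0.1·0.7465) ≈ 0.7180
After a magnetic survey='anomalous': P(ore) = 0.25·0.7180 / (0.25·0.7180 + 0.2·0.2820) ≈ 0.7609
After a geochemical assay='anomalous': P(ore) = 0.75·0.7609 / (0.75·0.7609 + 0.1·0.2391) ≈ 0.9598

0.960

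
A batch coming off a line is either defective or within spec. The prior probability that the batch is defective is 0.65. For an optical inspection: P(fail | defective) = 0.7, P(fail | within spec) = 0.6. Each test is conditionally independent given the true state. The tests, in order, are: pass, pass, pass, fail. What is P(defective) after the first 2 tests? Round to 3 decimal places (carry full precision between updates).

After 'pass': P(defective) = 0.3·0.6500 / (0.3·0.6500 + 0.4·0.3500) ≈ 0.5821
After 'pass': P(defective) = 0.3·0.5821 / (0.3·0.5821 + 0.4·0.4179) ≈ 0.5109

0.511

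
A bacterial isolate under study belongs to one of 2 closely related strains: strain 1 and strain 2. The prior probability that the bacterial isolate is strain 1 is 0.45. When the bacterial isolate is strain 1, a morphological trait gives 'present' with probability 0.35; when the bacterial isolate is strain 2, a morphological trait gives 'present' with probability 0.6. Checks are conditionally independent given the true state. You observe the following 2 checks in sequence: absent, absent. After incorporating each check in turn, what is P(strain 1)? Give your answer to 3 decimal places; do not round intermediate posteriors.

0.684

After 'absent': P(strain 1) = 0.65·0.4500 / (0.65·0.4500 + 0.4·0.5500) ≈ 0.5707
After 'absent': P(strain 1) = 0.65·0.5707 / (0.65·0.5707 + 0.4·0.4293) ≈ 0.6836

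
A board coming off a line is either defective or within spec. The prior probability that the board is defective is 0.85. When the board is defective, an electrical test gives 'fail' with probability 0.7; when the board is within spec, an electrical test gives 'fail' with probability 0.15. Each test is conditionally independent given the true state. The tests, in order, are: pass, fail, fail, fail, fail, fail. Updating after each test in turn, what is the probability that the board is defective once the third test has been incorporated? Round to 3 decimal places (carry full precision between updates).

Each posterior becomes the prior for the next update.
After 'pass': P(defective) = 0.3·0.8500 / (0.3·0.8500 + 0.85·0.1500) ≈ 0.6667
After 'fail': P(defective) = 0.7·0.6667 / (0.7·0.6667 + 0.15·0.3333) ≈ 0.9032
After 'fail': P(defective) = 0.7·0.9032 / (0.7·0.9032 + 0.15·0.0968) ≈ 0.9776

0.978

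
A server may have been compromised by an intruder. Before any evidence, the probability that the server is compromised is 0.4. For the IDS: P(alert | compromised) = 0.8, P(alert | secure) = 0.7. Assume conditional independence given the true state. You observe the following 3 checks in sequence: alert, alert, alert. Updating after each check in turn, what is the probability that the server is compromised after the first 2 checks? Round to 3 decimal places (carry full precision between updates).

0.465

Apply Bayes' rule sequentially, carrying P(compromised) forward.
After 'alert': P(compromised) = 0.8·0.4000 / (0.8·0.4000 + 0.7·0.6000) ≈ 0.4324
After 'alert': P(compromised) = 0.8·0.4324 / (0.8·0.4324 + 0.7·0.5676) ≈ 0.4655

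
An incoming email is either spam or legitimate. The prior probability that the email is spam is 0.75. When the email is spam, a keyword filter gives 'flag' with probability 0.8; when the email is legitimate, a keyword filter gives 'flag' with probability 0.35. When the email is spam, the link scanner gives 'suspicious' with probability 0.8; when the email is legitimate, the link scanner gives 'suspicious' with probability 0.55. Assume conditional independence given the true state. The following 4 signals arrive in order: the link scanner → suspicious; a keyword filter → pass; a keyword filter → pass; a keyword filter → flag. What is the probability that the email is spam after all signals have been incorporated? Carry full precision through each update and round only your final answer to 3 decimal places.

After the link scanner='suspicious': P(spam) = 0.8·0.7500 / (0.8·0.7500 + 0.55·0.2500) ≈ 0.8136
After a keyword filter='pass': P(spam) = 0.2·0.8136 / (0.2·0.8136 + 0.65·0.1864) ≈ 0.5731
After a keyword filter='pass': P(spam) = 0.2·0.5731 / (0.2·0.5731 + 0.65·0.4269) ≈ 0.2923
After a keyword filter='flag': P(spam) = 0.8·0.2923 / (0.8·0.2923 + 0.35·0.7077) ≈ 0.4857

0.486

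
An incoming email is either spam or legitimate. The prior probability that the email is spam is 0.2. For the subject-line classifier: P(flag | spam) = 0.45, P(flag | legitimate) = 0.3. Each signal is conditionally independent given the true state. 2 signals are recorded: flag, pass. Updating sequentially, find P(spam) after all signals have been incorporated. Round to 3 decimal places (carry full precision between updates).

Apply Bayes' rule sequentially, carrying P(spam) forward.
After 'flag': P(spam) = 0.45·0.2000 / (0.45·0.2000 + 0.3·0.8000) ≈ 0.2727
After 'pass': P(spam) = 0.55·0.2727 / (0.55·0.2727 + 0.7·0.7273) ≈ 0.2276

0.228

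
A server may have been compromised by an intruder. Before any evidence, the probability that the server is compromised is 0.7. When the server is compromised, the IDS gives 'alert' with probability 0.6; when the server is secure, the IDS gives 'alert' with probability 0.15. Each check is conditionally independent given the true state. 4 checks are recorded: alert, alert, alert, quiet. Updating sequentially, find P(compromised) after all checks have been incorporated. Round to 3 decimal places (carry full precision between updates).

Each posterior becomes the prior for the next update.
After 'alert': P(compromised) = 0.6·0.7000 / (0.6·0.7000 + 0.15·0.3000) ≈ 0.9032
After 'alert': P(compromised) = 0.6·0.9032 / (0.6·0.9032 + 0.15·0.0968) ≈ 0.9739
After 'alert': P(compromised) = 0.6·0.9739 / (0.6·0.9739 + 0.15·0.0261) ≈ 0.9933
After 'quiet': P(compromised) = 0.4·0.9933 / (0.4·0.9933 + 0.85·0.0067) ≈ 0.9860

0.986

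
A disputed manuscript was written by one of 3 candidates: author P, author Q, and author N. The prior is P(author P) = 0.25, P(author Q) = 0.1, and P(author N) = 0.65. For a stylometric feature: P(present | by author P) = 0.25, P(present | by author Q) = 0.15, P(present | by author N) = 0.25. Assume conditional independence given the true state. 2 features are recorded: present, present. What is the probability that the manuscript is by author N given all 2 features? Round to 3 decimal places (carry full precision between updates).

Apply Bayes' rule sequentially, carrying P(author N) forward.
After 'present': normaliser = 0.25·0.2500 + 0.15·0.1000 + 0.25·0.6500; P(author P) ≈ 0.2604, P(author Q) ≈ 0.0625, P(author N) ≈ 0.6771
After 'present': normaliser = 0.25·0.2604 + 0.15·0.0625 + 0.25·0.6771; P(author P) ≈ 0.2671, P(author Q) ≈ 0.0385, P(author N) ≈ 0.6944

0.694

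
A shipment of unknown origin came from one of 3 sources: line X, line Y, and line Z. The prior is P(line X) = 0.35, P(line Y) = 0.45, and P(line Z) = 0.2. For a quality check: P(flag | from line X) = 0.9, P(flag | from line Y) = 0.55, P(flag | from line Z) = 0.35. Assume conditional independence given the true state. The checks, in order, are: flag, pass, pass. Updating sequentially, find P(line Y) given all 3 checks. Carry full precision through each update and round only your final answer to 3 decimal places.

0.605

Apply Bayes' rule sequentially, carrying P(line Y) forward.
After 'flag': normaliser = 0.9·0.3500 + 0.55·0.4500 + 0.35·0.2000; P(line X) ≈ 0.4980, P(line Y) ≈ 0.3913, P(line Z) ≈ 0.1107
After 'pass': normaliser = 0.1·0.4980 + 0.45·0.3913 + 0.65·0.1107; P(line X) ≈ 0.1672, P(line Y) ≈ 0.5912, P(line Z) ≈ 0.2415
After 'pass': normaliser = 0.1·0.1672 + 0.45·0.5912 + 0.65·0.2415; P(line X) ≈ 0.0380, P(line Y) ≈ 0.6050, P(line Z) ≈ 0.3570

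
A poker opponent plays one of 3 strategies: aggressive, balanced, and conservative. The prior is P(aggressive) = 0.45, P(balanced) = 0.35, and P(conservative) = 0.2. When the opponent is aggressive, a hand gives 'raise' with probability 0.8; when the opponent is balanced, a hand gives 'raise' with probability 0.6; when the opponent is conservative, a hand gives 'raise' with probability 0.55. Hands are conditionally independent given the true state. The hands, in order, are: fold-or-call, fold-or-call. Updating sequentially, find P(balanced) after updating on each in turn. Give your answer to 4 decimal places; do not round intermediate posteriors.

0.4891

After 'fold-or-call': normaliser = 0.2·0.4500 + 0.4·0.3500 + 0.45·0.2000; P(aggressive) ≈ 0.2812, P(balanced) ≈ 0.4375, P(conservative) ≈ 0.2812
After 'fold-or-call': normaliser = 0.2·0.2812 + 0.4·0.4375 + 0.45·0.2812; P(aggressive) ≈ 0.1572, P(balanced) ≈ 0.4891, P(conservative) ≈ 0.3537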